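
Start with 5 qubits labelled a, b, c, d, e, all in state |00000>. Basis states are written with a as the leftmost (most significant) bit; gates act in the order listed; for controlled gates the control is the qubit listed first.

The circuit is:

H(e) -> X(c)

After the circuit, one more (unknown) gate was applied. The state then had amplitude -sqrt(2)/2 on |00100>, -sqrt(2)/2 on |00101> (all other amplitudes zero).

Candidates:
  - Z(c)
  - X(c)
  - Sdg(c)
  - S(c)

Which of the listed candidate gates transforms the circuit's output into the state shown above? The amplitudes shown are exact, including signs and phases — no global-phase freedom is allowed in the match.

The unique candidate consistent with the amplitudes is Z(c).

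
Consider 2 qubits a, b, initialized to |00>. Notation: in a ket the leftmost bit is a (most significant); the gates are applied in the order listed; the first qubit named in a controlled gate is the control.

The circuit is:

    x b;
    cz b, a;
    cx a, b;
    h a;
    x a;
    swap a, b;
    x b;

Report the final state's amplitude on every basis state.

The resulting statevector has amplitude 0 on |00>, 0 on |01>, sqrt(2)/2 on |10>, sqrt(2)/2 on |11>.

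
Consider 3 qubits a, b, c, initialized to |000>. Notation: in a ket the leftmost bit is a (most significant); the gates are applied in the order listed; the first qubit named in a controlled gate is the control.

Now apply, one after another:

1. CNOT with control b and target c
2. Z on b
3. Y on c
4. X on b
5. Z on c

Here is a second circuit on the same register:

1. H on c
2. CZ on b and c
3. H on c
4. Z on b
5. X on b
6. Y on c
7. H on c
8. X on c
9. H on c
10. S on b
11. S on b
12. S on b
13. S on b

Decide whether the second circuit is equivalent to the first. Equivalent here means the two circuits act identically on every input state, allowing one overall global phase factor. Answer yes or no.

Yes — the two circuits implement the same unitary up to a global phase.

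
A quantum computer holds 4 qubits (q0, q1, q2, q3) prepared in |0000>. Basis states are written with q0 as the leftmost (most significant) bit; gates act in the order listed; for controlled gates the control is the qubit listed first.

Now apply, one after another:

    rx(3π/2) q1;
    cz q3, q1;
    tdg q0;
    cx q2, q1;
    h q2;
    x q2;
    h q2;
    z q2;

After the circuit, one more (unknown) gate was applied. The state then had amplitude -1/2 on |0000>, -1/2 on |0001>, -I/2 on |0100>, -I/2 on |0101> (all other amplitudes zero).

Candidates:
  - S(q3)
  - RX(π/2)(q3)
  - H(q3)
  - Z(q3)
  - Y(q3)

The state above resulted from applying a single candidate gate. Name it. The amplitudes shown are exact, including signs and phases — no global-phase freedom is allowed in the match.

The unique candidate consistent with the amplitudes is H(q3). Key observation: gates 5-8 undo each other exactly, leaving only the rest of the circuit to track.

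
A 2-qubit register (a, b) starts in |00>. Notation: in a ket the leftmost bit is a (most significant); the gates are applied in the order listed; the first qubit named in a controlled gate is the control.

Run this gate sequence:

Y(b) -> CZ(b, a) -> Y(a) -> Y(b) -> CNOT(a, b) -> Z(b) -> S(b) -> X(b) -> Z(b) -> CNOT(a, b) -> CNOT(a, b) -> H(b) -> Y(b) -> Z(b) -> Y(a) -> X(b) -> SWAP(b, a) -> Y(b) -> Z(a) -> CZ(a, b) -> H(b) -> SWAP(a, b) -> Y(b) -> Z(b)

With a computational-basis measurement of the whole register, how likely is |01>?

A full measurement returns |01> with probability 1/4.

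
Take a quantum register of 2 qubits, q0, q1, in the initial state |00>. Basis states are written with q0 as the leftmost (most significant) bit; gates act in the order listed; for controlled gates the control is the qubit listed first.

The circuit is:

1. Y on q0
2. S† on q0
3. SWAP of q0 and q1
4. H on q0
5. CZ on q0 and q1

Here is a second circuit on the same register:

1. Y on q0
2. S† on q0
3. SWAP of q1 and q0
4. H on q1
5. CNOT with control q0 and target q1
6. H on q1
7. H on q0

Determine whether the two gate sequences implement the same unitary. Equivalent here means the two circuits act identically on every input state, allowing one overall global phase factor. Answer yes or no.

No: there is an input state on which the two circuits produce genuinely different outputs (not merely differing by a phase).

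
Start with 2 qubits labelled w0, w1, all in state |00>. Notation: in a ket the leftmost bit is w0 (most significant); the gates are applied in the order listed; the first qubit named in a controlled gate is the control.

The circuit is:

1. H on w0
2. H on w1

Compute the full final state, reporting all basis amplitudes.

After the circuit, the state carries amplitude 1/2 on |00>, 1/2 on |01>, 1/2 on |10>, 1/2 on |11>.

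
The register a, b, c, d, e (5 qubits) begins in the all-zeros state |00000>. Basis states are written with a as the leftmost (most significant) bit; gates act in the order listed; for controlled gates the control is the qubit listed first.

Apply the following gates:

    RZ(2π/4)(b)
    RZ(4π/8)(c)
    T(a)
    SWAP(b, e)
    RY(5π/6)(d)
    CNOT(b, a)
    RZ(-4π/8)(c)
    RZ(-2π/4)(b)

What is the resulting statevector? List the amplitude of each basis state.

After the circuit, the state carries amplitude -sqrt(2)/4 + sqrt(6)/4 on |00000>, sqrt(2)/4 + sqrt(6)/4 on |00010>, and 0 on every other basis state.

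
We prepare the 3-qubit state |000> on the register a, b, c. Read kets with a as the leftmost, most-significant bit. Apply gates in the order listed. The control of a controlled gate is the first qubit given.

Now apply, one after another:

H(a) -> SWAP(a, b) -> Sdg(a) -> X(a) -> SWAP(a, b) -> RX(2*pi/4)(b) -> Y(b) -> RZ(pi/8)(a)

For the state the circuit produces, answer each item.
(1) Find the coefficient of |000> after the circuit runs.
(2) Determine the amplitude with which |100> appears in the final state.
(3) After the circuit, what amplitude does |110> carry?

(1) The final state's coefficient on |000> equals -exp(7*I*pi/16)/2.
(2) The amplitude on |100> is -exp(9*I*pi/16)/2.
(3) |110> carries amplitude exp(I*pi/16)/2 in the final state.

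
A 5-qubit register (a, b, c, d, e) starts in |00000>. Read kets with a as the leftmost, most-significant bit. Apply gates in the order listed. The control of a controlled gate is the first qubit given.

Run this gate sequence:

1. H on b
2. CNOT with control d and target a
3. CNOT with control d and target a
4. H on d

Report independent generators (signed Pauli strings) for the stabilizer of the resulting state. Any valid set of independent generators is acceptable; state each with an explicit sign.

The final state is stabilized by the group generated by +IXIII, +IIIXI, +ZIIII, +IIZII, +IIIIZ; other independent generating sets are equally valid. Key observation: gates 2-3 undo each other exactly, leaving only the rest of the circuit to track.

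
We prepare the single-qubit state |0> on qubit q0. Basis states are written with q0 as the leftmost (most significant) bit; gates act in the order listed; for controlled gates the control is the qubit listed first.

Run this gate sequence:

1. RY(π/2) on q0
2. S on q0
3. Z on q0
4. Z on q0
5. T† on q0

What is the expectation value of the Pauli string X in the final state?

The expectation value of X is sqrt(2)/2.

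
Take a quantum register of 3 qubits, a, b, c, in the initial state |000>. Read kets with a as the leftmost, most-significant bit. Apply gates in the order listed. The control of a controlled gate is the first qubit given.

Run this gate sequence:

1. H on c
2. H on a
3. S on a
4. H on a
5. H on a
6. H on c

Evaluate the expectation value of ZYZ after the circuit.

The expectation value of ZYZ is 0.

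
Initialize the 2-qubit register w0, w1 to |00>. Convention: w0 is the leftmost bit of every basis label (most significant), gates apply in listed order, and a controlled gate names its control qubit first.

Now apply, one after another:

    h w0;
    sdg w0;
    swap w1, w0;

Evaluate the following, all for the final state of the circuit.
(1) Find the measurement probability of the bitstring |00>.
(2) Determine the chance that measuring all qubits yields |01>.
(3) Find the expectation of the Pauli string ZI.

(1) A full measurement returns |00> with probability 1/2.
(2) The probability of measuring |01> is 1/2.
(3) In the final state, ZI has expectation 1.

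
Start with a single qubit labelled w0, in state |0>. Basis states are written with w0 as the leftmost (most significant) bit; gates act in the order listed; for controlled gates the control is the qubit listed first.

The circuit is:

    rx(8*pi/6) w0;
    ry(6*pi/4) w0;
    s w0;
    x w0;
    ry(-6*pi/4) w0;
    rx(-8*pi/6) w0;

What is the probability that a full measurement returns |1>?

Outcome |1> occurs with probability sqrt(3)/4 + 1/2.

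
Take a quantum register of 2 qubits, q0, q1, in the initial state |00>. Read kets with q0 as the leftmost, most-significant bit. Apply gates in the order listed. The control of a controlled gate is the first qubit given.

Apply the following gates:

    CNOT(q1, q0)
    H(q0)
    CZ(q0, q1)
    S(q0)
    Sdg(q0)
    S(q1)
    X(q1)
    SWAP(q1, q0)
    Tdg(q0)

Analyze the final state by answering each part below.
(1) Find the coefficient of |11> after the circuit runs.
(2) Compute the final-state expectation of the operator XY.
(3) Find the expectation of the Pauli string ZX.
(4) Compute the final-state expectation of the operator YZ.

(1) The amplitude on |11> is -sqrt(2)*exp(3*I*pi/4)/2.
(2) In the final state, XY has expectation 0.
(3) The expectation value of ZX is -1.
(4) The expectation value of YZ is 0.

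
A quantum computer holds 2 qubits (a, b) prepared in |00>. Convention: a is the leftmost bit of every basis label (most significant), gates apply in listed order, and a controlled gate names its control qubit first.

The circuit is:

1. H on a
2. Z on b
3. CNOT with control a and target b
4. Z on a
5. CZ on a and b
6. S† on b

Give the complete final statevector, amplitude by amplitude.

The resulting statevector has amplitude sqrt(2)/2 on |00>, 0 on |01>, 0 on |10>, -sqrt(2)*I/2 on |11>.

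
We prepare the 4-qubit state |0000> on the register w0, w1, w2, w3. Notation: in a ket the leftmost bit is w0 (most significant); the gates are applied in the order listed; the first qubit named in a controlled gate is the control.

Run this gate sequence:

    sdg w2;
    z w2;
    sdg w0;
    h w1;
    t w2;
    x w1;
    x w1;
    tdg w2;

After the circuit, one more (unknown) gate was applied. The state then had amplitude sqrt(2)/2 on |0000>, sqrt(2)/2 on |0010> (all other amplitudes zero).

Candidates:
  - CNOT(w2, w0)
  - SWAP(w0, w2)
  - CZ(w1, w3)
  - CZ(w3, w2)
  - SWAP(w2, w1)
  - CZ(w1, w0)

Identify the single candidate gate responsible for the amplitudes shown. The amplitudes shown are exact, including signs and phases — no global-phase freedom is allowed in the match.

The applied gate was SWAP(w2, w1). Key observation: steps 5-8 multiply out to the identity, so the circuit reduces to the remaining gates.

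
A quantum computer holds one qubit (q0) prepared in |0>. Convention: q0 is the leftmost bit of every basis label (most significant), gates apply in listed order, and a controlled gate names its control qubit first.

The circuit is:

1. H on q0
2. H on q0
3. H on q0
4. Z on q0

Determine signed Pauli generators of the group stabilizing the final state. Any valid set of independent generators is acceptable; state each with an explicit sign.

One valid set of independent stabilizer generators is -X (any independent generating set of the same group is equally correct).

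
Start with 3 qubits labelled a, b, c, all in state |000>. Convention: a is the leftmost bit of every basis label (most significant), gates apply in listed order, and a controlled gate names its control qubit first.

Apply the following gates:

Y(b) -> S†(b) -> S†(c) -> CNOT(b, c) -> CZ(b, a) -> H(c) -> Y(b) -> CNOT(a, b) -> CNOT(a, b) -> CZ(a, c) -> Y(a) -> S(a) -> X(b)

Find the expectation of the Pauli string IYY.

In the final state, IYY has expectation 0.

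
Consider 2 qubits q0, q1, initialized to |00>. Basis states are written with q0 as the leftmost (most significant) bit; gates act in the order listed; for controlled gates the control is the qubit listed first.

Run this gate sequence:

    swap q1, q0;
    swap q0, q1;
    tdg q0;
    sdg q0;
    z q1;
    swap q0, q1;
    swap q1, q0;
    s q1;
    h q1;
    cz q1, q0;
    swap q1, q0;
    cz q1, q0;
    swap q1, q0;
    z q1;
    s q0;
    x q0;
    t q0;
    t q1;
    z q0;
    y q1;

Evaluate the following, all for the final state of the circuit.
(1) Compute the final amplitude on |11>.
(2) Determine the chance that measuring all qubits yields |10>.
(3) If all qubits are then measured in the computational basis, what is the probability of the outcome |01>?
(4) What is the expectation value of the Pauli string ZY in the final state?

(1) The amplitude on |11> is -sqrt(2)*exp(3*I*pi/4)/2.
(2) The probability of measuring |10> is 1/2.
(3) The probability of measuring |01> is 0.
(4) In the final state, ZY has expectation sqrt(2)/2.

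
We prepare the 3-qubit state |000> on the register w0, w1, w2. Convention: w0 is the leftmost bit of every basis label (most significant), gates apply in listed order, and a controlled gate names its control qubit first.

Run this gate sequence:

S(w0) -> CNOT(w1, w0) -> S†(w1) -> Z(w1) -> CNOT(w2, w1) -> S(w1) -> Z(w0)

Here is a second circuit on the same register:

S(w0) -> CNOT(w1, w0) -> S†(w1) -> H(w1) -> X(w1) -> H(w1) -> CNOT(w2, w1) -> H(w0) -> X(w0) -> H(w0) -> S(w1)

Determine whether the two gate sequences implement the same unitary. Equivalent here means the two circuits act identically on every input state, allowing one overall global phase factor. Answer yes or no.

Yes: on every input state the two circuits agree up to one overall phase factor.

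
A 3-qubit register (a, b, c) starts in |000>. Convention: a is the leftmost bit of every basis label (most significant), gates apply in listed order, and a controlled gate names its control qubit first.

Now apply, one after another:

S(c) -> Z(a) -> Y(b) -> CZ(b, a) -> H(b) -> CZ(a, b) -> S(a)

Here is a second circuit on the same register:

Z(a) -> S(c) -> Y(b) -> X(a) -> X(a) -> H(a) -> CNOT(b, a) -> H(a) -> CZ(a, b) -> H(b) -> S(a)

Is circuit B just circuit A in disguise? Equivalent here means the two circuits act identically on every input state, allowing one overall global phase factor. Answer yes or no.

No — the two circuits implement different unitaries, even allowing a global phase.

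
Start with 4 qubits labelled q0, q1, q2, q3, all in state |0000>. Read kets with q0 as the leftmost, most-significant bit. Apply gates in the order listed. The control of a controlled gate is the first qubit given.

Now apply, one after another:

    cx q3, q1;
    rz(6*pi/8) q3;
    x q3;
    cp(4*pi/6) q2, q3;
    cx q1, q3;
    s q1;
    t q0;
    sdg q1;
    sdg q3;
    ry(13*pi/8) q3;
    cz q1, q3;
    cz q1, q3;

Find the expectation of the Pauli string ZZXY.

The expectation value of ZZXY is 0.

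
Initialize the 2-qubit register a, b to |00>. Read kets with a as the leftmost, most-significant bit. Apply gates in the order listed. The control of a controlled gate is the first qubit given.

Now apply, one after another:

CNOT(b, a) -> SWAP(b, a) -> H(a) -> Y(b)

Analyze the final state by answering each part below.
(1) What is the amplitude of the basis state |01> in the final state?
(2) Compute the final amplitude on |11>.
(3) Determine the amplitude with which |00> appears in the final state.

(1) |01> carries amplitude sqrt(2)*I/2 in the final state.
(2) The amplitude on |11> is sqrt(2)*I/2.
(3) The final state's coefficient on |00> equals 0.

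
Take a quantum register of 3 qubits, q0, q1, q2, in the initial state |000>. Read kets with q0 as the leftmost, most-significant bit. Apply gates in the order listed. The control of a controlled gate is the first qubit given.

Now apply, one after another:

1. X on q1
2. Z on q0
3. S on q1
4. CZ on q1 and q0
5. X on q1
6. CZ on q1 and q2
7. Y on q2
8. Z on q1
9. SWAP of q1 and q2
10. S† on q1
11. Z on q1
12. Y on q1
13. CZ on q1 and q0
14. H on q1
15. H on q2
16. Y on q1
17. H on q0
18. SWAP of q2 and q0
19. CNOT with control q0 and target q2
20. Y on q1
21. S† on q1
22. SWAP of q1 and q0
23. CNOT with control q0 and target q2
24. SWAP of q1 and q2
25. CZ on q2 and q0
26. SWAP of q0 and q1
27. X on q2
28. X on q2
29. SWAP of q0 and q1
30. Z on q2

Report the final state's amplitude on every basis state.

The resulting statevector has amplitude -sqrt(2)/4 on |000>, sqrt(2)/4 on |001>, -sqrt(2)/4 on |010>, sqrt(2)/4 on |011>, sqrt(2)*I/4 on |100>, sqrt(2)*I/4 on |101>, sqrt(2)*I/4 on |110>, sqrt(2)*I/4 on |111>.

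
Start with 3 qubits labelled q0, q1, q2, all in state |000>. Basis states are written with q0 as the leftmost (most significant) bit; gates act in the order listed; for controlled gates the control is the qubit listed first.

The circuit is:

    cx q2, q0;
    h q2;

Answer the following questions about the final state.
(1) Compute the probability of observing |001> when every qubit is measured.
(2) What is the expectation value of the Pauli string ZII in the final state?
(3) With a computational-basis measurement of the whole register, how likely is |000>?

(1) A full measurement returns |001> with probability 1/2.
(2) In the final state, ZII has expectation 1.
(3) A full measurement returns |000> with probability 1/2.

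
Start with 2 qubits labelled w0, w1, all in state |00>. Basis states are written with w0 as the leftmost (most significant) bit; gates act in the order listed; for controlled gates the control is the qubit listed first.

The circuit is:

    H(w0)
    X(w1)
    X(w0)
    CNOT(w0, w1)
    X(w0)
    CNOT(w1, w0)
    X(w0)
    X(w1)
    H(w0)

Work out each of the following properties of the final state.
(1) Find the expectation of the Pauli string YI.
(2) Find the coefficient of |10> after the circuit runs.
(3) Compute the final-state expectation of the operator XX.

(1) The observable YI averages to 0.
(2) The final state's coefficient on |10> equals -1/2.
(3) The observable XX averages to -1.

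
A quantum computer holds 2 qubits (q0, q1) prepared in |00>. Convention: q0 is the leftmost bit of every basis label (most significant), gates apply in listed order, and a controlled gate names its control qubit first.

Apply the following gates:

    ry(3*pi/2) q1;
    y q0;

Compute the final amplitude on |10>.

|10> carries amplitude -sqrt(2)*I/2 in the final state.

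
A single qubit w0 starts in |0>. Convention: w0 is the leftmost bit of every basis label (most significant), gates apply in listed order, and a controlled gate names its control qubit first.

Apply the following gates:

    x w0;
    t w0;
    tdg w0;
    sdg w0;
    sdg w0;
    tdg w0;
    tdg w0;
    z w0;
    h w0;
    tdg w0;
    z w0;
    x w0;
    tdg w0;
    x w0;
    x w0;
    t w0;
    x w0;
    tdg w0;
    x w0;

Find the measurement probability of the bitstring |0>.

Outcome |0> occurs with probability 1/2. Key observation: steps 12-17 multiply out to the identity, so the circuit reduces to the remaining gates.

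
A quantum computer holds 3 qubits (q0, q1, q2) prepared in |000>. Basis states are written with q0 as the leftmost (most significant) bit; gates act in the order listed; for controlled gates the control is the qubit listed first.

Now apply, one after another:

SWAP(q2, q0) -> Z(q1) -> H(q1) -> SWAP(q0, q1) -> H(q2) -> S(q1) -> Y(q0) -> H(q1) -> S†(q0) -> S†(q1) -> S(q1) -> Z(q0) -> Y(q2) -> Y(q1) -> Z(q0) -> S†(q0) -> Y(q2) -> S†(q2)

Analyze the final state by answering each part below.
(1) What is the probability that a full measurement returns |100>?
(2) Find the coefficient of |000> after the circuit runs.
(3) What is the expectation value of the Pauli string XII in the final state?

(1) A full measurement returns |100> with probability 1/8.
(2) The amplitude on |000> is -sqrt(2)/4.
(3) In the final state, XII has expectation 1.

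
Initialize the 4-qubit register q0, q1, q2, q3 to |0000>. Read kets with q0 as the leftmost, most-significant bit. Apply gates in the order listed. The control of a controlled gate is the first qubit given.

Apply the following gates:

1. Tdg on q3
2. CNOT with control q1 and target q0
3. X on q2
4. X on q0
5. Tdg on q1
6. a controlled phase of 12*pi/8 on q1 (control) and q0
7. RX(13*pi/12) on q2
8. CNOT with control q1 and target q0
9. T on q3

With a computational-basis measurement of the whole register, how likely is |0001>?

Outcome |0001> occurs with probability 0.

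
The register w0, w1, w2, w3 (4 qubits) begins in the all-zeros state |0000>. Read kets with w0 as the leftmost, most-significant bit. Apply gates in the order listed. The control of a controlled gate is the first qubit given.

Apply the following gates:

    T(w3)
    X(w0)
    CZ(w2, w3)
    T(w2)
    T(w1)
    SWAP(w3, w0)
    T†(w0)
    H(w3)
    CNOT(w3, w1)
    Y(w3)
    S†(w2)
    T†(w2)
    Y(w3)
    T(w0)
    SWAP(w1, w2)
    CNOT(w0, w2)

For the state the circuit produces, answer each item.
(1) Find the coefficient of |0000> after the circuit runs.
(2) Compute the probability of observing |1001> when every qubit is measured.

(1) The final state's coefficient on |0000> equals sqrt(2)/2.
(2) The probability of measuring |1001> is 0.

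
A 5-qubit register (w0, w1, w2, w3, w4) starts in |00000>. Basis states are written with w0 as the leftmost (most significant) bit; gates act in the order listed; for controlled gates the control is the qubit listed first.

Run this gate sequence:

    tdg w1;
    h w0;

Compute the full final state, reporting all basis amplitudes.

After the circuit, the state carries amplitude sqrt(2)/2 on |00000>, sqrt(2)/2 on |10000>, and 0 on every other basis state.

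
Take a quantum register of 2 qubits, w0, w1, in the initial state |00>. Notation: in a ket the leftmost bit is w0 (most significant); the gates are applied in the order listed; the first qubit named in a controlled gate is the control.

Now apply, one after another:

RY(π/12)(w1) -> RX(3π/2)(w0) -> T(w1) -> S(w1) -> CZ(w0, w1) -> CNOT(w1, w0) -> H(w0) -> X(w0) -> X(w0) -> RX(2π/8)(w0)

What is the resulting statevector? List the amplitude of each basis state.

After the circuit, the state carries amplitude I*(1 - I)*(-sqrt(3) - sqrt(2) + 1)/8 on |00>, (-sqrt(3) - 1 + sqrt(6) - sqrt(3)*I - I + sqrt(6)*I)*exp(I*pi/4)/8 on |01>, -(1 - I)*(1 + sqrt(3) + sqrt(6))/8 on |10>, -1/4 - sqrt(2)/8 + sqrt(6)/8 on |11>.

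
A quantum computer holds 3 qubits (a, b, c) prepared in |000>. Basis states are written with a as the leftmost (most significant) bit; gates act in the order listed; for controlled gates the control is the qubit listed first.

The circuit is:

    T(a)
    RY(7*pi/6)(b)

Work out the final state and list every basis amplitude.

The final amplitudes are -sqrt(6)/4 + sqrt(2)/4 on |000>, sqrt(2)/4 + sqrt(6)/4 on |010>, and 0 on every other basis state.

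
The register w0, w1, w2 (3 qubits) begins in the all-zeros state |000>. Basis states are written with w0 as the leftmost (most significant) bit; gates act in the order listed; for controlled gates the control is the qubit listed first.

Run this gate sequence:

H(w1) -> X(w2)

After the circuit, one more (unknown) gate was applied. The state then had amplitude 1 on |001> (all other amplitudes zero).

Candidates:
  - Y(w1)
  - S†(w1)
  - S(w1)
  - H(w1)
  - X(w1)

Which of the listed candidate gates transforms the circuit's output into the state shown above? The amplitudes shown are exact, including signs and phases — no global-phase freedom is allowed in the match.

The unique candidate consistent with the amplitudes is H(w1).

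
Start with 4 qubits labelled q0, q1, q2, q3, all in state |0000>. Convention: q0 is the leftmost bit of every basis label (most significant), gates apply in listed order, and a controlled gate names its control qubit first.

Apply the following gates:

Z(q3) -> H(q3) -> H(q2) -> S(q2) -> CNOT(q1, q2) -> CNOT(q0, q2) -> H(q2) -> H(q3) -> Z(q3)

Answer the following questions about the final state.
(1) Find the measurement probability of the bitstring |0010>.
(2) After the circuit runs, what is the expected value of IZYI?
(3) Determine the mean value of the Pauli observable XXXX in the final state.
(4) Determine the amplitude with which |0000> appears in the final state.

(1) A full measurement returns |0010> with probability 1/2.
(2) The observable IZYI averages to -1.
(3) The expectation value of XXXX is 0.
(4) |0000> carries amplitude 1/2 + I/2 in the final state.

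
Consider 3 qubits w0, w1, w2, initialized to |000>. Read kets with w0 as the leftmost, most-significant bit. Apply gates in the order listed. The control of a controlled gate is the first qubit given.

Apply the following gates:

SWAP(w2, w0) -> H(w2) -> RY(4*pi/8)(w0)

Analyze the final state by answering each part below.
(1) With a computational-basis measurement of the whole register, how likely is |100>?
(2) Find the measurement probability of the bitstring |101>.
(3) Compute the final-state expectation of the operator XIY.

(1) The probability of measuring |100> is 1/4.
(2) The probability of measuring |101> is 1/4.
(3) In the final state, XIY has expectation 0.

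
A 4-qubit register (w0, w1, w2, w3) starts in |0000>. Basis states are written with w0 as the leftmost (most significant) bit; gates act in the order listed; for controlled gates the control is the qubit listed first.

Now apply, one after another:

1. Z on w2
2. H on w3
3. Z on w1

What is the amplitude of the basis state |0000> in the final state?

The amplitude on |0000> is sqrt(2)/2.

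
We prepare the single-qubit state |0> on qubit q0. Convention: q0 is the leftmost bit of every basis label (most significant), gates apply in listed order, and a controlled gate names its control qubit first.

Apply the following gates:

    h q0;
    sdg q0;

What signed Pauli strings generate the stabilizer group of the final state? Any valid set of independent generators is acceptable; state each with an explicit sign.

The final state is stabilized by the group generated by -Y; other independent generating sets are equally valid.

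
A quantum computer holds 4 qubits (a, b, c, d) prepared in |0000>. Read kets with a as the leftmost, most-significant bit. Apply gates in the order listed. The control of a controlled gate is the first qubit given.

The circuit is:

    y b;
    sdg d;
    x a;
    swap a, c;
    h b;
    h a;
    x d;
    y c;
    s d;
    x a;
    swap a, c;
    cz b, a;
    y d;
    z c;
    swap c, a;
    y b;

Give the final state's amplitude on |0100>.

The final state's coefficient on |0100> equals I/2.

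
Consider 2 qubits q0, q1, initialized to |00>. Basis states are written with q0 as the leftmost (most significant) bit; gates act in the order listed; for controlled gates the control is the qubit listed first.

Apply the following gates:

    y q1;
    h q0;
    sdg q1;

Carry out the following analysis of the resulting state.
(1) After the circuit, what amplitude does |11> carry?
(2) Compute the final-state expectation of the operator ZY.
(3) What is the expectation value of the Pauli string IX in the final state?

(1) |11> carries amplitude sqrt(2)/2 in the final state.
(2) In the final state, ZY has expectation 0.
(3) In the final state, IX has expectation 0.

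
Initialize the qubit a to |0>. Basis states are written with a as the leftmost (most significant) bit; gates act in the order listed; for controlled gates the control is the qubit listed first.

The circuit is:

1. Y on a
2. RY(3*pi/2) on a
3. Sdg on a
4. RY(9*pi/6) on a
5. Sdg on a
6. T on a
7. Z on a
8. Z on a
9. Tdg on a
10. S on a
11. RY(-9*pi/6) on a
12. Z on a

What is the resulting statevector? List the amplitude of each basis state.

After the circuit, the state carries amplitude -sqrt(2)*I/2 on |0>, sqrt(2)/2 on |1>.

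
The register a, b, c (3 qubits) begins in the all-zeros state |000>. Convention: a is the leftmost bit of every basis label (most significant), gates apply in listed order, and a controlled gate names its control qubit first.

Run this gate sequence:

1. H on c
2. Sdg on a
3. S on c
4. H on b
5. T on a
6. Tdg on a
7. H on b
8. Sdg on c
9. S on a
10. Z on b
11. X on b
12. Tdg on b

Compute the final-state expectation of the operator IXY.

The observable IXY averages to 0. Key observation: gates 2-9 undo each other exactly, leaving only the rest of the circuit to track.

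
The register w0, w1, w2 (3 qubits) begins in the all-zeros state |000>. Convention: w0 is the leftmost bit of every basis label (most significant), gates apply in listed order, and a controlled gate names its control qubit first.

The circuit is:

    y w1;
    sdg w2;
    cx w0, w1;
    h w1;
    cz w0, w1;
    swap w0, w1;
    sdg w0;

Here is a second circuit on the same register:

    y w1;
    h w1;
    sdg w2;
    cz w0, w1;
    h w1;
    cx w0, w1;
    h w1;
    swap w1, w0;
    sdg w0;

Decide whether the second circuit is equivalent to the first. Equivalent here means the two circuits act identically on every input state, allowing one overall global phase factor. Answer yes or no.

Yes — the two circuits implement the same unitary up to a global phase.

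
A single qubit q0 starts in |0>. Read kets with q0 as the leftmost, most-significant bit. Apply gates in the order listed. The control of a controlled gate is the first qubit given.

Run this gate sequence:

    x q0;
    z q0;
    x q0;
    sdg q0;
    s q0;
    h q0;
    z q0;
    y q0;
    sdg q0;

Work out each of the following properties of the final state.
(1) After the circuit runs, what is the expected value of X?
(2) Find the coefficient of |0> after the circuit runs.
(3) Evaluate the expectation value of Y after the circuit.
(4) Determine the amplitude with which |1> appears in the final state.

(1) The observable X averages to 0.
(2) The final state's coefficient on |0> equals -sqrt(2)*I/2.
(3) The observable Y averages to -1.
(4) The final state's coefficient on |1> equals -sqrt(2)/2.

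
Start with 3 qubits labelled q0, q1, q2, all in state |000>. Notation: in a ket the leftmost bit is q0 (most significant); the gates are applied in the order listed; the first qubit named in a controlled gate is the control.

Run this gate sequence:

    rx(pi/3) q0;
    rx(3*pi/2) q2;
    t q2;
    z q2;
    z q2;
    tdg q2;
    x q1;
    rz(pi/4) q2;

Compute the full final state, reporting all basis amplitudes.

The resulting statevector has amplitude 0 on |000>, 0 on |001>, sqrt(6)*exp(7*I*pi/8)/4 on |010>, -sqrt(6)*exp(5*I*pi/8)/4 on |011>, 0 on |100>, 0 on |101>, sqrt(2)*exp(3*I*pi/8)/4 on |110>, -sqrt(2)*exp(I*pi/8)/4 on |111>. Key observation: steps 3-6 multiply out to the identity, so the circuit reduces to the remaining gates.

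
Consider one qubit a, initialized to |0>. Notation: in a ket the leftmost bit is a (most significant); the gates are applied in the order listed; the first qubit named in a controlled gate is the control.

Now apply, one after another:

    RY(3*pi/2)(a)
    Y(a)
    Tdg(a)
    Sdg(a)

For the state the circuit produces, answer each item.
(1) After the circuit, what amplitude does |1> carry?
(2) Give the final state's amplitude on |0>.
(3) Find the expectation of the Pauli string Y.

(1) The final state's coefficient on |1> equals sqrt(2)*exp(3*I*pi/4)/2.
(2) |0> carries amplitude -sqrt(2)*I/2 in the final state.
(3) In the final state, Y has expectation -sqrt(2)/2.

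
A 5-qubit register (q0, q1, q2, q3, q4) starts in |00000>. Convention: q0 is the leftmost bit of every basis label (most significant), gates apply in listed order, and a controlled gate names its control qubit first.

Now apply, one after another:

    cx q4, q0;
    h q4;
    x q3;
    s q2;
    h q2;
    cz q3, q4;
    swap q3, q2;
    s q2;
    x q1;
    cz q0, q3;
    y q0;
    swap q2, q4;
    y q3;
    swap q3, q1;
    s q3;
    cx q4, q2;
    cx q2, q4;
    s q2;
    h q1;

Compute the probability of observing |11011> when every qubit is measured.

A full measurement returns |11011> with probability 1/2.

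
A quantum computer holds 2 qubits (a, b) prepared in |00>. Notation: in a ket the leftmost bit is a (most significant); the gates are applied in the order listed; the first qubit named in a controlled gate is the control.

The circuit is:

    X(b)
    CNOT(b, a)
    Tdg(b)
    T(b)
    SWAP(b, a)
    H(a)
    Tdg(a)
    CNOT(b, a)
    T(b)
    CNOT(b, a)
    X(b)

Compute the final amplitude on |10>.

|10> carries amplitude -sqrt(2)/2 in the final state.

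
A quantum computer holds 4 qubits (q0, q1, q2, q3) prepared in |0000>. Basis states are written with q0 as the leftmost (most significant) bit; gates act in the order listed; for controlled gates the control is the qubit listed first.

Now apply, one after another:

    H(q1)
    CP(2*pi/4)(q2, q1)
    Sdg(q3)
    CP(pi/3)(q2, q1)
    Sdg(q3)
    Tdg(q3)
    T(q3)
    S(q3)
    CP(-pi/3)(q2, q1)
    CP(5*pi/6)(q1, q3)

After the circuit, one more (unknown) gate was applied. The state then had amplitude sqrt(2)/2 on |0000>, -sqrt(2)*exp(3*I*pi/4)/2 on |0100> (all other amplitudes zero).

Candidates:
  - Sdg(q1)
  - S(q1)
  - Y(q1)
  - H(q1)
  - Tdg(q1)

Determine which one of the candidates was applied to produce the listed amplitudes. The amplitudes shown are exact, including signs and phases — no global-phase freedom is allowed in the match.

The applied gate was Tdg(q1). Key observation: gates 4-9 undo each other exactly, leaving only the rest of the circuit to track.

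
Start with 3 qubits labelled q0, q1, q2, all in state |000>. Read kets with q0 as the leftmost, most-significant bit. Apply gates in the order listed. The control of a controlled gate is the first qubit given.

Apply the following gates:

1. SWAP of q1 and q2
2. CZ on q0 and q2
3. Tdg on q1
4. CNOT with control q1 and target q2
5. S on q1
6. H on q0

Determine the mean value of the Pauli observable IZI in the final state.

The expectation value of IZI is 1.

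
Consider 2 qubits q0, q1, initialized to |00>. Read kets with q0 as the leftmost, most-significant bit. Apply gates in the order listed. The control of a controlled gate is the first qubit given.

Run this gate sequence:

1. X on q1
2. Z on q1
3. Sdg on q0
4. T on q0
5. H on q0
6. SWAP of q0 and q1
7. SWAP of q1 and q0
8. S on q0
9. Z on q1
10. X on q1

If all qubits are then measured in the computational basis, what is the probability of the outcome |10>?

The probability of measuring |10> is 1/2.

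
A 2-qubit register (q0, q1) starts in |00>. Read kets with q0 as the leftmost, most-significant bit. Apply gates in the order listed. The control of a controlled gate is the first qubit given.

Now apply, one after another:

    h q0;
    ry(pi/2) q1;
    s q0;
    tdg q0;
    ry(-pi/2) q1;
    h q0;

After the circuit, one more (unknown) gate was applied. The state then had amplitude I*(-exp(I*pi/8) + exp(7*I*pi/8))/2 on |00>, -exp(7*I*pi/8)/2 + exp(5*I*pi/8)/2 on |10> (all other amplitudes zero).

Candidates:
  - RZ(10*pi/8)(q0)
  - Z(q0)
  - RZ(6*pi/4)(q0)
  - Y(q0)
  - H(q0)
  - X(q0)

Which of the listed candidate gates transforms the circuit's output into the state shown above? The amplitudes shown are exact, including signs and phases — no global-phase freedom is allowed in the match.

It was RZ(10*pi/8)(q0) that produced the state shown.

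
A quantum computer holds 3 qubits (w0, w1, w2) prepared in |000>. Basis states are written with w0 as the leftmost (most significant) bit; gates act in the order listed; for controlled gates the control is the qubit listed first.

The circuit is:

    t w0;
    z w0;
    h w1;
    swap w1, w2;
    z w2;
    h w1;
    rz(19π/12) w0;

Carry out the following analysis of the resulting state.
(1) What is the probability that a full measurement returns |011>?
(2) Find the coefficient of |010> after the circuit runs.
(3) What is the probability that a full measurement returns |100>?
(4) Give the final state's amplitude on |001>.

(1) Outcome |011> occurs with probability 1/4.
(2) The final state's coefficient on |010> equals -exp(5*I*pi/24)/2.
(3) The probability of measuring |100> is 0.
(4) |001> carries amplitude exp(5*I*pi/24)/2 in the final state.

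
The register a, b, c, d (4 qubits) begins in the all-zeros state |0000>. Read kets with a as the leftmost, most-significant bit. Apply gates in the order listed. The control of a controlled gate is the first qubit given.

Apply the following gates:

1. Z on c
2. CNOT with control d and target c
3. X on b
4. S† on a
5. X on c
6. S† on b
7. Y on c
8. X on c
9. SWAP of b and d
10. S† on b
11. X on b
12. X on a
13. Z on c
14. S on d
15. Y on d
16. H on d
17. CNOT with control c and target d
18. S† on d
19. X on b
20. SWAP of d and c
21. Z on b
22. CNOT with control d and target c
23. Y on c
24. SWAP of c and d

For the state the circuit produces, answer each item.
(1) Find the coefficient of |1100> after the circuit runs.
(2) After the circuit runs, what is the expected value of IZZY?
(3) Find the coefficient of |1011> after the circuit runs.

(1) The final state's coefficient on |1100> equals 0.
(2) In the final state, IZZY has expectation -1.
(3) |1011> carries amplitude sqrt(2)/2 in the final state.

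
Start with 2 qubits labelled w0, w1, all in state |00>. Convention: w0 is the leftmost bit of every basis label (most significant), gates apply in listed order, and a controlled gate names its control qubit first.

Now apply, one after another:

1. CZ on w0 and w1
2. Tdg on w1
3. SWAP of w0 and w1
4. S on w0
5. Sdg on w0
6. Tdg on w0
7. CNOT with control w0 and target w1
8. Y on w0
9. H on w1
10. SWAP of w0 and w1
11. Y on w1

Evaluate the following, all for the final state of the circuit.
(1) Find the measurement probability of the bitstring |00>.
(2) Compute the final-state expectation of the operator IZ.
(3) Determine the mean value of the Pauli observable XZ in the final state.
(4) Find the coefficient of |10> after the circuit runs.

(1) Outcome |00> occurs with probability 1/2.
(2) In the final state, IZ has expectation 1.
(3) The expectation value of XZ is 1.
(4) |10> carries amplitude sqrt(2)/2 in the final state.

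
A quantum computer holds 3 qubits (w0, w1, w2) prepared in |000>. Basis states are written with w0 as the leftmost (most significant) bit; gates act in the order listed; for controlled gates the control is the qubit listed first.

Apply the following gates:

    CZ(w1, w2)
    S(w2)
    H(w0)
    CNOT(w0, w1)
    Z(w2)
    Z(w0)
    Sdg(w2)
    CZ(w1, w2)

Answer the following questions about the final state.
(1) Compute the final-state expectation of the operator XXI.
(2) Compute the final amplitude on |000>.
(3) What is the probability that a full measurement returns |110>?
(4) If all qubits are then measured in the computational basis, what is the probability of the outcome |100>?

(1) The observable XXI averages to -1.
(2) The final state's coefficient on |000> equals sqrt(2)/2.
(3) The probability of measuring |110> is 1/2.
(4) Outcome |100> occurs with probability 0.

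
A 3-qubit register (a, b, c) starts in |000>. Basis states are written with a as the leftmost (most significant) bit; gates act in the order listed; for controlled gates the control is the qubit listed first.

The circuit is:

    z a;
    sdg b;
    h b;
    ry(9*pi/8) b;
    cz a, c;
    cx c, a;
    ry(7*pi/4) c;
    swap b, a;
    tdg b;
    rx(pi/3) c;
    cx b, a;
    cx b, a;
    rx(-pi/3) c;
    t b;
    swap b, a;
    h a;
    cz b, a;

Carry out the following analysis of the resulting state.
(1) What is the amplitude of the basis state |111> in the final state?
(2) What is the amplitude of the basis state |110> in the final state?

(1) The amplitude on |111> is -sqrt(4 - 2*sqrt(2))*sin(3*pi/16)/4. Key observation: gates 8-15 undo each other exactly, leaving only the rest of the circuit to track.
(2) The amplitude on |110> is sqrt(2*sqrt(2) + 4)*sin(3*pi/16)/4.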